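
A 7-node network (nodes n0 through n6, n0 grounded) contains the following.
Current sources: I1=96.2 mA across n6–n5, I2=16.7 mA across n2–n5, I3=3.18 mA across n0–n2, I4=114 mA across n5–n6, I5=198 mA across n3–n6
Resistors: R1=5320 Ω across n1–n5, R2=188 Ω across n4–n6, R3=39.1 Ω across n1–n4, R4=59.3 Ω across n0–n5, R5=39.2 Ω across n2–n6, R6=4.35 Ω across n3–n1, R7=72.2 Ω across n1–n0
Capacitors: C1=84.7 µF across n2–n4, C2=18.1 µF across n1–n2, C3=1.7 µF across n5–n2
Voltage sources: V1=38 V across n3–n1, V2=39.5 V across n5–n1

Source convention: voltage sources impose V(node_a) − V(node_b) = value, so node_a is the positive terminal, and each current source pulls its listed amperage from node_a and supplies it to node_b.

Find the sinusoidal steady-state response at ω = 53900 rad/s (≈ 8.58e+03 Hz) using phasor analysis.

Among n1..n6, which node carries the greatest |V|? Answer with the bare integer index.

1

Apply KCL at each of the 6 non-ground nodes and solve the resulting linear system.
Node n1: branches {R1, C2, R3, R6, R7, V1, V2} → V_1 = -21.58+0.000j
Node n2: branches {I2, I3, C1, C2, C3, R5} → V_2 = -18.19-0.1082j
Node n3: branches {I5, R6, V1} → V_3 = 16.42+0.000j
Node n4: branches {R2, C1, R3} → V_4 = -18.19-0.09734j
Node n5: branches {I1, I2, R1, I4, C3, R4, V2} → V_5 = 17.92+0.000j
Node n6: branches {I1, R2, I4, I5, R5} → V_6 = -11.19-0.1063j
Source currents: i(V1)=-8.934+0.000j, i(V2)=-0.3007-3.308j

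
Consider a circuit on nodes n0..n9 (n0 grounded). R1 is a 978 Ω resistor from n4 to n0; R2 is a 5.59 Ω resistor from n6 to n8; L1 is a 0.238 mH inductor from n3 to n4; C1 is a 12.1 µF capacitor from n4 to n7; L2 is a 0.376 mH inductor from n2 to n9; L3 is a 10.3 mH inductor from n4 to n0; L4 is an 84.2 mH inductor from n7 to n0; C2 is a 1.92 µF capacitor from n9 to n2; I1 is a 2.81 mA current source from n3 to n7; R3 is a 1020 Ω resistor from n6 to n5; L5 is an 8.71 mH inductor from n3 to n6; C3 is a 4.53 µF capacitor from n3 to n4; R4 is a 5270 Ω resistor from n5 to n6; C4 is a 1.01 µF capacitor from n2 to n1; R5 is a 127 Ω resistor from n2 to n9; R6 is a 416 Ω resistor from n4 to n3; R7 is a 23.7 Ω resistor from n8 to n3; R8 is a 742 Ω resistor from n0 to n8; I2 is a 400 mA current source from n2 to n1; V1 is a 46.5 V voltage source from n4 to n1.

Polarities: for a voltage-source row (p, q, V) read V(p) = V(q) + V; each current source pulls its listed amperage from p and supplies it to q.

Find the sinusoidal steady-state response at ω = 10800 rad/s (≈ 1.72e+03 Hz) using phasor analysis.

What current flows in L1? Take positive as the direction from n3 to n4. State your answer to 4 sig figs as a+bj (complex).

Apply KCL at each of the 9 non-ground nodes and solve the resulting linear system.
Node n1: branches {C4, I2, V1} → V_1 = -46.50+0.002491j
Node n2: branches {L2, C2, C4, R5, I2} → V_2 = -46.50+36.67j
Node n3: branches {L1, I1, L5, C3, R6, R7} → V_3 = -0.0005753-0.005767j
Node n4: branches {R1, L1, C1, L3, C3, R6, V1} → V_4 = -0.0004947+0.002491j
Node n5: branches {R3, R4} → V_5 = -0.0006086-0.005599j
Node n6: branches {R2, R3, L5, R4} → V_6 = -0.0006086-0.005599j
Node n7: branches {C1, L4, I1} → V_7 = -0.0004989-0.01917j
Node n8: branches {R2, R7, R8} → V_8 = -0.0005986-0.005597j
Node n9: branches {L2, C2, R5} → V_9 = -46.50+36.67j
Source currents: i(V1)=0.000+0.000j

-0.003213+3.134e-05j A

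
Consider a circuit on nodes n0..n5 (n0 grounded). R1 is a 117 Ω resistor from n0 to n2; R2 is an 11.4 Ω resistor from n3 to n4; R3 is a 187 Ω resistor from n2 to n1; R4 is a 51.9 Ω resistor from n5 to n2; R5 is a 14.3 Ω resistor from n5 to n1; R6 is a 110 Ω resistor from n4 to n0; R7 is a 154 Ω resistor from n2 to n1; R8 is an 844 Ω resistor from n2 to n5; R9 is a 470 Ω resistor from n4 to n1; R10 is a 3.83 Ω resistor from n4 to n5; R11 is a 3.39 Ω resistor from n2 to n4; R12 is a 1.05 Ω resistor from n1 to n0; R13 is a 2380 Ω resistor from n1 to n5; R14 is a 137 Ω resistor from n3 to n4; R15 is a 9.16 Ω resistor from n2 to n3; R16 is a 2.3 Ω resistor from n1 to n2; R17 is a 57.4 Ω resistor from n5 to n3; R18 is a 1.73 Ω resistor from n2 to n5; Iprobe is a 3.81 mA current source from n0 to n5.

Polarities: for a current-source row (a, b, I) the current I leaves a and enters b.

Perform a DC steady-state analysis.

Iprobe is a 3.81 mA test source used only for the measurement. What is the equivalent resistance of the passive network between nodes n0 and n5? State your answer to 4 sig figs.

R_eq = 3.729 Ω

MNA unknowns: 5 node voltages V₁..V_5
R1: Y=0.008547 on G[0,2]
R2: Y=0.08772 on G[3,4]
R3: Y=0.005348 on G[2,1]
R4: Y=0.01927 on G[5,2]
R5: Y=0.06993 on G[5,1]
R6: Y=0.009091 on G[4,0]
R7: Y=0.006494 on G[2,1]
R8: Y=0.001185 on G[2,5]
R9: Y=0.002128 on G[4,1]
R10: Y=0.2611 on G[4,5]
R11: Y=0.2950 on G[2,4]
R12: Y=0.9524 on G[1,0]
R13: Y=0.0004202 on G[1,5]
R14: Y=0.007299 on G[3,4]
R15: Y=0.1092 on G[2,3]
R16: Y=0.4348 on G[1,2]
R17: Y=0.01742 on G[5,3]
R18: Y=0.5780 on G[2,5]
Iprobe: z[0]−=0.00381, z[5]+=0.00381
solve → V1=0.003797, V2=0.01021, V3=0.01119, V4=0.01177, V5=0.01421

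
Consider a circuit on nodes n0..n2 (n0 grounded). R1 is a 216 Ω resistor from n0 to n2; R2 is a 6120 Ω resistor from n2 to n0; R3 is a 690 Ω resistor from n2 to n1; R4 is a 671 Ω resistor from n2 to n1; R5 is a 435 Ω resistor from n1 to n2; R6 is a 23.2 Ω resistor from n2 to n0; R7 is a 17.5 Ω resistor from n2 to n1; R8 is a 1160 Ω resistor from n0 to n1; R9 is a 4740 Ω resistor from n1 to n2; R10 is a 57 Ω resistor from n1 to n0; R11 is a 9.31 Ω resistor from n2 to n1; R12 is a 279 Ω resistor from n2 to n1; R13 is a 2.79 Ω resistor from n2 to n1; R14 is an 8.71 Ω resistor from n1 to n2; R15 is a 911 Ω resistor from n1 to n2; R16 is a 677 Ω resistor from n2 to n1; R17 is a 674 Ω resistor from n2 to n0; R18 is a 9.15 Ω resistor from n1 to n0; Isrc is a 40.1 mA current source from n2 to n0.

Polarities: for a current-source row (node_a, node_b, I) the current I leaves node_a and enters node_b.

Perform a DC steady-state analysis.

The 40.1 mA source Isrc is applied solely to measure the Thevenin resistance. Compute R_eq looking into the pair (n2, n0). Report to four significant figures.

R_eq = 6.406 Ω

Element admittances at DC:
  Y(R1) = 0.004630 S between n0,n2
  Y(R2) = 0.0001634 S between n2,n0
  Y(R3) = 0.001449 S between n2,n1
  Y(R4) = 0.001490 S between n2,n1
  Y(R5) = 0.002299 S between n1,n2
  Y(R6) = 0.04310 S between n2,n0
  Y(R7) = 0.05714 S between n2,n1
  Y(R8) = 0.0008621 S between n0,n1
  Y(R9) = 0.0002110 S between n1,n2
  Y(R10) = 0.01754 S between n1,n0
  Y(R11) = 0.1074 S between n2,n1
  Y(R12) = 0.003584 S between n2,n1
  Y(R13) = 0.3584 S between n2,n1
  Y(R14) = 0.1148 S between n1,n2
  Y(R15) = 0.001098 S between n1,n2
  Y(R16) = 0.001477 S between n2,n1
  Y(R17) = 0.001484 S between n2,n0
  Y(R18) = 0.1093 S between n1,n0
  Isrc: injects 0.0401 A into n0 (from n2)
Assemble and solve the 2×2 MNA system:
  V(n1)=-0.2147  V(n2)=-0.2569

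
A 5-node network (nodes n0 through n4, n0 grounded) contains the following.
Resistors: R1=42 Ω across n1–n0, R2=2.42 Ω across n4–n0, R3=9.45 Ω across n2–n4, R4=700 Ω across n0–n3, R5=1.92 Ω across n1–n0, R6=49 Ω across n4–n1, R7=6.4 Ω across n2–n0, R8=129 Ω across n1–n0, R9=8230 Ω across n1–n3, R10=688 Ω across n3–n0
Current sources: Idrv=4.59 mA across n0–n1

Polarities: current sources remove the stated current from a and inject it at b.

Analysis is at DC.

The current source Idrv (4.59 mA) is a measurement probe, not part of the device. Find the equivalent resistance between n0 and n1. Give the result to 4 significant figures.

Apply KCL at each of the 4 non-ground nodes and solve the resulting linear system.
Node n1: branches {R1, R5, R6, R8, R9, Idrv} → V_1 = 0.008023
Node n2: branches {R3, R7} → V_2 = 0.0001331
Node n3: branches {R4, R9, R10} → V_3 = 0.0003246
Node n4: branches {R2, R3, R6} → V_4 = 0.0003296

R_eq = 1.748 Ω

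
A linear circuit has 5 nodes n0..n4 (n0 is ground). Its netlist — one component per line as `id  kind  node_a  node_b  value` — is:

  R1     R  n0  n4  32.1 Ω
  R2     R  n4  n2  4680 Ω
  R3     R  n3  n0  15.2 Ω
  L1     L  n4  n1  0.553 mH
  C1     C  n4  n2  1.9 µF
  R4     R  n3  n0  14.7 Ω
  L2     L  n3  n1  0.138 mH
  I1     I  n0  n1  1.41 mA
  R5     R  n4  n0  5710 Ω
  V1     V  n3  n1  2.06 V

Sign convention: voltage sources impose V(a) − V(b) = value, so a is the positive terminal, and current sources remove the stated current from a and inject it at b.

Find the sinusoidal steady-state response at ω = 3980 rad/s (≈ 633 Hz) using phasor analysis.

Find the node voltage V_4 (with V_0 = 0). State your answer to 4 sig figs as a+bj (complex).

-1.656+0.09249j V

Element admittances at ω=3980 rad/s:
  Y(R1) = 0.03115+0.000j S between n0,n4
  Y(R2) = 0.0002137+0.000j S between n4,n2
  Y(R3) = 0.06579+0.000j S between n3,n0
  Y(L1) = 0.000-0.4544j S between n4,n1
  Y(C1) = 0.000+0.007562j S between n4,n2
  Y(R4) = 0.06803+0.000j S between n3,n0
  Y(L2) = 0.000-1.821j S between n3,n1
  I1: injects 0.00141 A into n1 (from n0)
  Y(R5) = 0.0001751+0.000j S between n4,n0
  V1: constraint V(n3)−V(n1) = 2.06
Assemble and solve the 5×5 MNA system:
  V(n1)=-1.662-0.02165j  V(n2)=-1.656+0.09249j  V(n3)=0.3981-0.02165j  V(n4)=-1.656+0.09249j
  i(V1)=-0.05327+3.754j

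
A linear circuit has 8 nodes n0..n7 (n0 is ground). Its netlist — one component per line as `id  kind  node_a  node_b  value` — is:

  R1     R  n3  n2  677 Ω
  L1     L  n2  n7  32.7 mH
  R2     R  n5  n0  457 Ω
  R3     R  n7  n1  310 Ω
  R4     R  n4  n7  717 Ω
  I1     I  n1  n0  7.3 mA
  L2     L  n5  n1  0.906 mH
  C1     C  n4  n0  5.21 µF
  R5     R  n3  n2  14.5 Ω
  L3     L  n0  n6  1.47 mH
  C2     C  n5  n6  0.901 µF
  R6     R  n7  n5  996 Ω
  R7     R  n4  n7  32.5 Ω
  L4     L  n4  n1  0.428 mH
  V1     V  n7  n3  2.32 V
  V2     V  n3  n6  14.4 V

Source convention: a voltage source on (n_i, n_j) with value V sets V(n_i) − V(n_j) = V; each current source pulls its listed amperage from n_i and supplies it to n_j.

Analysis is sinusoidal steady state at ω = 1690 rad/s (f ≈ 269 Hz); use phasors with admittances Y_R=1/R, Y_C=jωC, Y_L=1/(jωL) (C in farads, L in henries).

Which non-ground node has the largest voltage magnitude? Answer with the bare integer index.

MNA unknowns: 7 node voltages V₁..V_7 plus 2 source currents (V1, V2)
R1: Y=0.001477+0.000j on G[3,2]
L1: Y=0.000-0.01810j on G[2,7]
R2: Y=0.002188+0.000j on G[5,0]
R3: Y=0.003226+0.000j on G[7,1]
R4: Y=0.001395+0.000j on G[4,7]
I1: z[1]−=0.0073, z[0]+=0.0073
L2: Y=0.000-0.6531j on G[5,1]
C1: Y=0.000+0.008805j on G[4,0]
R5: Y=0.06897+0.000j on G[3,2]
L3: Y=0.000-0.4025j on G[0,6]
C2: Y=0.000+0.001523j on G[5,6]
R6: Y=0.001004+0.000j on G[7,5]
R7: Y=0.03077+0.000j on G[4,7]
L4: Y=0.000-1.383j on G[4,1]
V1: row V7−V3=2.32, i_V1 at 7,3
V2: row V3−V6=14.4, i_V2 at 3,6
solve → V1=14.77-4.137j, V2=14.84-0.7475j, V3=14.70-0.1884j, V4=14.77-4.111j, V5=14.78-4.192j, V6=0.3003-0.1884j, V7=17.02-0.1884j
aux → i_V1=-0.09205-0.1035j, i_V2=-0.08193-0.1429j

7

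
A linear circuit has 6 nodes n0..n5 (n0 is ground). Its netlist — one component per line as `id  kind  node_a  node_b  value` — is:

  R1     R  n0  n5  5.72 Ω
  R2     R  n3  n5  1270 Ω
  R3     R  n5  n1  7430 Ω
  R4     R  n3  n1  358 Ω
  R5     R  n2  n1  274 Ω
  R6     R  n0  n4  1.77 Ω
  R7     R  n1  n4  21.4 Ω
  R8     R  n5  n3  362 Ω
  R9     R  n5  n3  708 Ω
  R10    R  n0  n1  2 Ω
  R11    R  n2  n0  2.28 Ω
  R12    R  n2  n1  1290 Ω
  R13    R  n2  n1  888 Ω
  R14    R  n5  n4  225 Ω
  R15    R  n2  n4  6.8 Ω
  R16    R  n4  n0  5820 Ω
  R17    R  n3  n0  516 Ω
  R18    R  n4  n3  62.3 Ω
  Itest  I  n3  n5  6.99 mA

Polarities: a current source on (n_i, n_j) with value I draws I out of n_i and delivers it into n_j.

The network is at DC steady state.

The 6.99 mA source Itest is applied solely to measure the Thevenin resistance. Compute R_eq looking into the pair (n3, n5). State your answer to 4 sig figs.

R_eq = 42.91 Ω

MNA unknowns: 5 node voltages V₁..V_5
R1: Y=0.1748 on G[0,5]
R2: Y=0.0007874 on G[3,5]
R3: Y=0.0001346 on G[5,1]
R4: Y=0.002793 on G[3,1]
R5: Y=0.003650 on G[2,1]
R6: Y=0.5650 on G[0,4]
R7: Y=0.04673 on G[1,4]
R8: Y=0.002762 on G[5,3]
R9: Y=0.001412 on G[5,3]
R10: Y=0.5000 on G[0,1]
R11: Y=0.4386 on G[2,0]
R12: Y=0.0007752 on G[2,1]
R13: Y=0.001126 on G[2,1]
R14: Y=0.004444 on G[5,4]
R15: Y=0.1471 on G[2,4]
R16: Y=0.0001718 on G[4,0]
R17: Y=0.001938 on G[3,0]
R18: Y=0.01605 on G[4,3]
Itest: z[3]−=0.00699, z[5]+=0.00699
solve → V1=-0.001847, V2=-0.001450, V3=-0.2694, V4=-0.005759, V5=0.03052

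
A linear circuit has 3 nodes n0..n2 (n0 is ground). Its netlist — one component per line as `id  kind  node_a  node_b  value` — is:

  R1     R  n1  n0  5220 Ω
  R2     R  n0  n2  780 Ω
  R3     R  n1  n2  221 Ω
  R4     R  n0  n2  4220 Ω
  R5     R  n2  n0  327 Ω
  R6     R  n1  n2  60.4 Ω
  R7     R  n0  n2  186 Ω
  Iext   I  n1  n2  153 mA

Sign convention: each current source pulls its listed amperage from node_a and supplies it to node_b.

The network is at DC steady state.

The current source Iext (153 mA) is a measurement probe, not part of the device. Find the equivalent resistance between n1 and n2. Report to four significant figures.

Element admittances at DC:
  Y(R1) = 0.0001916 S between n1,n0
  Y(R2) = 0.001282 S between n0,n2
  Y(R3) = 0.004525 S between n1,n2
  Y(R4) = 0.0002370 S between n0,n2
  Y(R5) = 0.003058 S between n2,n0
  Y(R6) = 0.01656 S between n1,n2
  Y(R7) = 0.005376 S between n0,n2
  Iext: injects 0.153 A into n2 (from n1)
Assemble and solve the 2×2 MNA system:
  V(n1)=-7.058  V(n2)=0.1358

R_eq = 47.02 Ω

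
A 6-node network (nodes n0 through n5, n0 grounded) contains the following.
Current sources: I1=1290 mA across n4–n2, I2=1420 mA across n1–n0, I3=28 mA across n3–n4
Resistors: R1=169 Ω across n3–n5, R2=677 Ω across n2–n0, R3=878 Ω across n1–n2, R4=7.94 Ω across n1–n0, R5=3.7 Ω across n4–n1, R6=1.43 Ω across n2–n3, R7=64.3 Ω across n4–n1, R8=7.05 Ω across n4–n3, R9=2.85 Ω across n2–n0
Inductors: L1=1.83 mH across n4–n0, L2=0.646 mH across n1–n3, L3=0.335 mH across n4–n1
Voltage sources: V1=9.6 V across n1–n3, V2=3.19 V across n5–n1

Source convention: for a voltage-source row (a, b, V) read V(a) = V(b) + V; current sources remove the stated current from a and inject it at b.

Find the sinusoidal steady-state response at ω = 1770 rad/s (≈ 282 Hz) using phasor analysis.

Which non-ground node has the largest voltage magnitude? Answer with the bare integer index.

3

Element admittances at ω=1770 rad/s:
  I1: injects 1.29 A into n2 (from n4)
  Y(R1) = 0.005917+0.000j S between n3,n5
  I2: injects 1.42 A into n0 (from n1)
  Y(R2) = 0.001477+0.000j S between n2,n0
  I3: injects 0.028 A into n4 (from n3)
  Y(R3) = 0.001139+0.000j S between n1,n2
  Y(R4) = 0.1259+0.000j S between n1,n0
  Y(R5) = 0.2703+0.000j S between n4,n1
  Y(R6) = 0.6993+0.000j S between n2,n3
  Y(R7) = 0.01555+0.000j S between n4,n1
  Y(L1) = 0.000-0.3087j S between n4,n0
  Y(R8) = 0.1418+0.000j S between n4,n3
  Y(L2) = 0.000-0.8746j S between n1,n3
  Y(L3) = 0.000-1.686j S between n4,n1
  Y(R9) = 0.3509+0.000j S between n2,n0
  V1: constraint V(n1)−V(n3) = 9.6
  V2: constraint V(n5)−V(n1) = 3.19
Assemble and solve the 7×7 MNA system:
  V(n1)=1.512+0.8498j  V(n2)=-4.145+0.5654j  V(n3)=-8.088+0.8498j  V(n4)=0.9919-0.4852j  V(n5)=4.702+0.8498j
  i(V1)=-4.093+8.784j  i(V2)=-0.07568+0.000j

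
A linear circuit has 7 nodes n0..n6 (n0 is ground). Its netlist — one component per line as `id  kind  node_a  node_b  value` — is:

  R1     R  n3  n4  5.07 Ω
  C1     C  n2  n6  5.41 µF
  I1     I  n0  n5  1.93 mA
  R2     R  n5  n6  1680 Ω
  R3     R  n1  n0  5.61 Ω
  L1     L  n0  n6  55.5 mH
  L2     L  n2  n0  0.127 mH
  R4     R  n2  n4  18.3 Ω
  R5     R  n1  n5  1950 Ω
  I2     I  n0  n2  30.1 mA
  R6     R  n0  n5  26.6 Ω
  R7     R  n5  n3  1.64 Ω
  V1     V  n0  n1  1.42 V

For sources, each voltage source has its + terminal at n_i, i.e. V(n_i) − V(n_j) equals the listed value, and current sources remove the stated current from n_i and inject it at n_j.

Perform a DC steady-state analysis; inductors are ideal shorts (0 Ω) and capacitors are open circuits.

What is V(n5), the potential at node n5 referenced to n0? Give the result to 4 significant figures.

Apply KCL at each of the 6 non-ground nodes and solve the resulting linear system.
Node n1: branches {R3, R5, V1} → V_1 = -1.420
Node n2: branches {C1, L2, R4, I2} → V_2 = 0.000
Node n3: branches {R1, R7} → V_3 = 0.01427
Node n4: branches {R1, R4} → V_4 = 0.01118
Node n5: branches {I1, R2, R5, R6, R7} → V_5 = 0.01527
Node n6: branches {C1, R2, L1} → V_6 = 0.000
Source currents: i(L1)=-9.091e-06, i(L2)=0.03071, i(V1)=-0.2539

0.01527 V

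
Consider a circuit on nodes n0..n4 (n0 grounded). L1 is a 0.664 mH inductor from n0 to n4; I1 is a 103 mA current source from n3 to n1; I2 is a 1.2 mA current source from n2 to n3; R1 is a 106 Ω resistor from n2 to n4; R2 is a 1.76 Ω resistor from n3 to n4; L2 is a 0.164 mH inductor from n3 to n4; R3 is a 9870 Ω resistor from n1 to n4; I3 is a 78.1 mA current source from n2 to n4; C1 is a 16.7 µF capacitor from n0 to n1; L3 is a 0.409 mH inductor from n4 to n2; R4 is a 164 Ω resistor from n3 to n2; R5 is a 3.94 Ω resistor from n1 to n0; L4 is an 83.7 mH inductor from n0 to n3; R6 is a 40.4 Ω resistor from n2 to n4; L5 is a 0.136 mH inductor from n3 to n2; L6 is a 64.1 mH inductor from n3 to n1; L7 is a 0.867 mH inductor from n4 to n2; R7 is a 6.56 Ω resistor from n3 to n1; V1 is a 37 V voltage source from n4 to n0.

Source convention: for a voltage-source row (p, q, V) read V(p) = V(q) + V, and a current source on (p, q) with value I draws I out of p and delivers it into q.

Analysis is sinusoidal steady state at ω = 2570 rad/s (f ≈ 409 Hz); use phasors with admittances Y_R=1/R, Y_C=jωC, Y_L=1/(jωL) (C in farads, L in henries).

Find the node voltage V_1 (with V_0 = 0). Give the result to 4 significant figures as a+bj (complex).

13.84-2.203j V

Element admittances at ω=2570 rad/s:
  Y(L1) = 0.000-0.5860j S between n0,n4
  I1: injects 0.103 A into n1 (from n3)
  I2: injects 0.0012 A into n3 (from n2)
  Y(R1) = 0.009434+0.000j S between n2,n4
  Y(R2) = 0.5682+0.000j S between n3,n4
  Y(L2) = 0.000-2.373j S between n3,n4
  Y(R3) = 0.0001013+0.000j S between n1,n4
  I3: injects 0.0781 A into n4 (from n2)
  Y(C1) = 0.000+0.04292j S between n0,n1
  Y(L3) = 0.000-0.9514j S between n4,n2
  Y(R4) = 0.006098+0.000j S between n3,n2
  Y(R5) = 0.2538+0.000j S between n1,n0
  Y(L4) = 0.000-0.004649j S between n0,n3
  Y(R6) = 0.02475+0.000j S between n2,n4
  Y(L5) = 0.000-2.861j S between n3,n2
  Y(L6) = 0.000-0.006070j S between n3,n1
  Y(L7) = 0.000-0.4488j S between n4,n2
  Y(R7) = 0.1524+0.000j S between n3,n1
  V1: constraint V(n4)−V(n0) = 37
Assemble and solve the 5×5 MNA system:
  V(n1)=13.84-2.203j  V(n2)=36.84-0.7306j  V(n3)=36.77-1.062j  V(n4)=37.00+0.000j
  i(V1)=-3.603+21.82j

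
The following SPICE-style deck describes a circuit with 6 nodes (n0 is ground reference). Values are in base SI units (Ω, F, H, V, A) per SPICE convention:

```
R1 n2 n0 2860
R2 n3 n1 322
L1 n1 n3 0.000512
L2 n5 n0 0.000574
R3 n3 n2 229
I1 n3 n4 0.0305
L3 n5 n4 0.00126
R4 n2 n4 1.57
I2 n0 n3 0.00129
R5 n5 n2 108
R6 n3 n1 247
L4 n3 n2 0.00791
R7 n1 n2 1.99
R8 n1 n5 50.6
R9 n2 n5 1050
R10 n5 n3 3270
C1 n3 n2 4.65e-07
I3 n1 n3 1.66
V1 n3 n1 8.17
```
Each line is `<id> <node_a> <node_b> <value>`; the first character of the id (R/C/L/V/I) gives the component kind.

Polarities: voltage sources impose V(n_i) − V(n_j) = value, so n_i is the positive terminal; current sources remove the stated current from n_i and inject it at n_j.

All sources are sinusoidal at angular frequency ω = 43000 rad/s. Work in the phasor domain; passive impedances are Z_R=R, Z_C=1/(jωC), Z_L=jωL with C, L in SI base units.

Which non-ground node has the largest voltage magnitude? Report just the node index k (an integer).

3

Element admittances at ω=43000 rad/s:
  Y(R1) = 0.0003497+0.000j S between n2,n0
  Y(R2) = 0.003106+0.000j S between n3,n1
  Y(L1) = 0.000-0.04542j S between n1,n3
  Y(L2) = 0.000-0.04052j S between n5,n0
  Y(R3) = 0.004367+0.000j S between n3,n2
  I1: injects 0.0305 A into n4 (from n3)
  Y(L3) = 0.000-0.01846j S between n5,n4
  Y(R4) = 0.6369+0.000j S between n2,n4
  I2: injects 0.00129 A into n3 (from n0)
  Y(R5) = 0.009259+0.000j S between n5,n2
  Y(R6) = 0.004049+0.000j S between n3,n1
  Y(L4) = 0.000-0.002940j S between n3,n2
  Y(R7) = 0.5025+0.000j S between n1,n2
  Y(R8) = 0.01976+0.000j S between n1,n5
  Y(R9) = 0.0009524+0.000j S between n2,n5
  Y(R10) = 0.0003058+0.000j S between n5,n3
  Y(C1) = 0.000+0.01999j S between n3,n2
  I3: injects 1.66 A into n3 (from n1)
  V1: constraint V(n3)−V(n1) = 8.17
Assemble and solve the 6×6 MNA system:
  V(n1)=-0.1854-0.06579j  V(n2)=-0.05093+0.2007j  V(n3)=7.985-0.06579j  V(n4)=-0.007922+0.2004j  V(n5)=0.001732+0.03228j
  i(V1)=1.530+0.2352j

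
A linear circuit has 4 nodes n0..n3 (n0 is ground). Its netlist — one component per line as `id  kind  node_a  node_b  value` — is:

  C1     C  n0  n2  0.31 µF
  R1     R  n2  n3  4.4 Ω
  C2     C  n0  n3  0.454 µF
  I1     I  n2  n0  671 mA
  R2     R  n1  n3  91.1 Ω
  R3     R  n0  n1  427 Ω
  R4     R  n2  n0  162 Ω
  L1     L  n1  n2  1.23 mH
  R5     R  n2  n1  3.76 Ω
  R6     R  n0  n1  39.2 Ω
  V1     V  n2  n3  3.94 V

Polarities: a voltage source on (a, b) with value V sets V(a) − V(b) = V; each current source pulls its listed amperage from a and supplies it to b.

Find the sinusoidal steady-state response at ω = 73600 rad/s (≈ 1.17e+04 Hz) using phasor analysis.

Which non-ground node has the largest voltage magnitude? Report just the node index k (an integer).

3

Apply KCL at each of the 3 non-ground nodes and solve the resulting linear system.
Node n1: branches {R2, R3, L1, R5, R6} → V_1 = -3.092+9.130j
Node n2: branches {C1, R1, I1, R4, L1, R5, V1} → V_2 = -3.283+10.04j
Node n3: branches {R1, C2, R2, V1} → V_3 = -7.223+10.04j
Source currents: i(V1)=-1.276-0.2314j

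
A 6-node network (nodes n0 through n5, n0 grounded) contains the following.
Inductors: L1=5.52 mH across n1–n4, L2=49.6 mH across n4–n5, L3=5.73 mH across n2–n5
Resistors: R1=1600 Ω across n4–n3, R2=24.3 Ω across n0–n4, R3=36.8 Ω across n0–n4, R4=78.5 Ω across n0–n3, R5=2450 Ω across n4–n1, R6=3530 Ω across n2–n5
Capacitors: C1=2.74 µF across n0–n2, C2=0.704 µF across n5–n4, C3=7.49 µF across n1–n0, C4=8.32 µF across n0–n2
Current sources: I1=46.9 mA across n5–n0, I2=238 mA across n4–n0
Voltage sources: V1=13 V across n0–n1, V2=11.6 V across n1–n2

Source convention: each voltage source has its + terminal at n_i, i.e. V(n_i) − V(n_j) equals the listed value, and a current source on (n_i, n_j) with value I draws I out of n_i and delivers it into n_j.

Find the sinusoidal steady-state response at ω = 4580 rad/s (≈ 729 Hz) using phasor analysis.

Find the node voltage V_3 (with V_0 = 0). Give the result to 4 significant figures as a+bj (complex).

-0.2825+0.2000j V

Element admittances at ω=4580 rad/s:
  Y(L1) = 0.000-0.03955j S between n1,n4
  Y(L2) = 0.000-0.004402j S between n4,n5
  Y(R1) = 0.0006250+0.000j S between n4,n3
  Y(C1) = 0.000+0.01255j S between n0,n2
  Y(C2) = 0.000+0.003224j S between n5,n4
  Y(R2) = 0.04115+0.000j S between n0,n4
  Y(C3) = 0.000+0.03430j S between n1,n0
  I1: injects 0.0469 A into n0 (from n5)
  Y(C4) = 0.000+0.03811j S between n0,n2
  Y(R3) = 0.02717+0.000j S between n0,n4
  Y(R4) = 0.01274+0.000j S between n0,n3
  Y(L3) = 0.000-0.03810j S between n2,n5
  Y(R5) = 0.0004082+0.000j S between n4,n1
  I2: injects 0.238 A into n0 (from n4)
  Y(R6) = 0.0002833+0.000j S between n2,n5
  V1: constraint V(n0)−V(n1) = 13
  V2: constraint V(n1)−V(n2) = 11.6
Assemble and solve the 7×7 MNA system:
  V(n1)=-13.00+0.000j  V(n2)=-24.60+0.000j  V(n3)=-0.2825+0.2000j  V(n4)=-6.040+4.277j  V(n5)=-24.05-1.070j
  i(V1)=-0.1314-1.397j  i(V2)=0.04060-1.225j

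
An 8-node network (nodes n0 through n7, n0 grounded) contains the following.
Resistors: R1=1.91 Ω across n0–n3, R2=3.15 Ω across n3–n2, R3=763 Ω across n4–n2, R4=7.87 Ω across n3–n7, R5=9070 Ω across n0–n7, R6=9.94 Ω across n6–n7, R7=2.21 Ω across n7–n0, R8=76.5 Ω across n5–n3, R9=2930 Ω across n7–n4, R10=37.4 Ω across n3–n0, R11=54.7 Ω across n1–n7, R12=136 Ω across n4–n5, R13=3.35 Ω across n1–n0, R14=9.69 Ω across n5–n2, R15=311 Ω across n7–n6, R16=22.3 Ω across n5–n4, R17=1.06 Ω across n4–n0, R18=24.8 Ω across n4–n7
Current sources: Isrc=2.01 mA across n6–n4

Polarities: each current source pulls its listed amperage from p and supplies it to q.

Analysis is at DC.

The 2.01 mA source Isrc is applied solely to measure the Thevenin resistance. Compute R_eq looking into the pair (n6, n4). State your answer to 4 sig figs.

Apply KCL at each of the 7 non-ground nodes and solve the resulting linear system.
Node n1: branches {R11, R13} → V_1 = -0.0001806
Node n2: branches {R2, R3, R14} → V_2 = -0.0002569
Node n3: branches {R1, R2, R4, R8, R10} → V_3 = -0.0004706
Node n4: branches {R3, R9, R12, R16, R17, R18, Isrc} → V_4 = 0.001833
Node n5: branches {R8, R12, R14, R16} → V_5 = 0.0003741
Node n6: branches {R6, R15, Isrc} → V_6 = -0.02249
Node n7: branches {R4, R5, R6, R7, R9, R11, R15, R18} → V_7 = -0.003130

R_eq = 12.10 Ω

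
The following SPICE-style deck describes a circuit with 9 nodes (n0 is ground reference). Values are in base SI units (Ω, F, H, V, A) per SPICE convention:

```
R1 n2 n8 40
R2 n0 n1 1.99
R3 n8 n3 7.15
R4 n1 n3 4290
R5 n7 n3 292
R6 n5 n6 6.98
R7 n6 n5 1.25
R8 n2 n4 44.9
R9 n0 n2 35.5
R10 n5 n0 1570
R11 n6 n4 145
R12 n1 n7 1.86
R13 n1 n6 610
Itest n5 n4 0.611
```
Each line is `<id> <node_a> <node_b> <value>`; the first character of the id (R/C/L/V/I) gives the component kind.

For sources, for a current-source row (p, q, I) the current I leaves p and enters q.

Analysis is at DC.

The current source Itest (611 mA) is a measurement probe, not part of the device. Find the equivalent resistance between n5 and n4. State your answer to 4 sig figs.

R_eq = 114.2 Ω

MNA unknowns: 8 node voltages V₁..V_8
R1: Y=0.02500 on G[2,8]
R2: Y=0.5025 on G[0,1]
R3: Y=0.1399 on G[8,3]
R4: Y=0.0002331 on G[1,3]
R5: Y=0.003425 on G[7,3]
R6: Y=0.1433 on G[5,6]
R7: Y=0.8000 on G[6,5]
R8: Y=0.02227 on G[2,4]
R9: Y=0.02817 on G[0,2]
R10: Y=0.0006369 on G[5,0]
R11: Y=0.006897 on G[6,4]
R12: Y=0.5376 on G[1,7]
R13: Y=0.001639 on G[1,6]
Itest: z[5]−=0.611, z[4]+=0.611
solve → V1=-0.1641, V2=4.272, V3=3.622, V4=10.29, V5=-59.47, V6=-58.86, V7=-0.1401, V8=3.721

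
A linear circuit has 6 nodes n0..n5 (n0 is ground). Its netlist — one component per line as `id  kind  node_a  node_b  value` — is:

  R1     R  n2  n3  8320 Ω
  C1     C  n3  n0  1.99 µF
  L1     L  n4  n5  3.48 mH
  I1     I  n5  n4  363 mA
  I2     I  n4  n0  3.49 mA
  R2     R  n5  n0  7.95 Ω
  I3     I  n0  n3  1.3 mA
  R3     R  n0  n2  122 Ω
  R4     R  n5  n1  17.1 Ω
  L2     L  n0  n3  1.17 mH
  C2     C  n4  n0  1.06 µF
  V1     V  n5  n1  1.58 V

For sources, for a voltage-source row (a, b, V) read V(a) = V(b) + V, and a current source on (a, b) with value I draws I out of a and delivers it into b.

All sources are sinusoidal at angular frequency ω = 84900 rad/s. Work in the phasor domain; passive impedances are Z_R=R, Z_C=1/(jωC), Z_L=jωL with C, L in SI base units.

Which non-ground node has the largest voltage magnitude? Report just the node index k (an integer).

1

MNA unknowns: 5 node voltages V₁..V_5 plus 1 source current (V1)
R1: Y=0.0001202+0.000j on G[2,3]
C1: Y=0.000+0.1690j on G[3,0]
L1: Y=0.000-0.003385j on G[4,5]
I1: z[5]−=0.363, z[4]+=0.363
I2: z[4]−=0.00349, z[0]+=0.00349
R2: Y=0.1258+0.000j on G[5,0]
I3: z[0]−=0.0013, z[3]+=0.0013
R3: Y=0.008197+0.000j on G[0,2]
R4: Y=0.05848+0.000j on G[5,1]
L2: Y=0.000-0.01007j on G[0,3]
C2: Y=0.000+0.08999j on G[4,0]
V1: row V5−V1=1.58, i_V1 at 5,1
solve → V1=-4.575-0.08374j, V2=8.816e-08-0.0001182j, V3=6.100e-06-0.008182j, V4=0.1171-4.148j, V5=-2.995-0.08374j
aux → i_V1=-0.09240+0.000j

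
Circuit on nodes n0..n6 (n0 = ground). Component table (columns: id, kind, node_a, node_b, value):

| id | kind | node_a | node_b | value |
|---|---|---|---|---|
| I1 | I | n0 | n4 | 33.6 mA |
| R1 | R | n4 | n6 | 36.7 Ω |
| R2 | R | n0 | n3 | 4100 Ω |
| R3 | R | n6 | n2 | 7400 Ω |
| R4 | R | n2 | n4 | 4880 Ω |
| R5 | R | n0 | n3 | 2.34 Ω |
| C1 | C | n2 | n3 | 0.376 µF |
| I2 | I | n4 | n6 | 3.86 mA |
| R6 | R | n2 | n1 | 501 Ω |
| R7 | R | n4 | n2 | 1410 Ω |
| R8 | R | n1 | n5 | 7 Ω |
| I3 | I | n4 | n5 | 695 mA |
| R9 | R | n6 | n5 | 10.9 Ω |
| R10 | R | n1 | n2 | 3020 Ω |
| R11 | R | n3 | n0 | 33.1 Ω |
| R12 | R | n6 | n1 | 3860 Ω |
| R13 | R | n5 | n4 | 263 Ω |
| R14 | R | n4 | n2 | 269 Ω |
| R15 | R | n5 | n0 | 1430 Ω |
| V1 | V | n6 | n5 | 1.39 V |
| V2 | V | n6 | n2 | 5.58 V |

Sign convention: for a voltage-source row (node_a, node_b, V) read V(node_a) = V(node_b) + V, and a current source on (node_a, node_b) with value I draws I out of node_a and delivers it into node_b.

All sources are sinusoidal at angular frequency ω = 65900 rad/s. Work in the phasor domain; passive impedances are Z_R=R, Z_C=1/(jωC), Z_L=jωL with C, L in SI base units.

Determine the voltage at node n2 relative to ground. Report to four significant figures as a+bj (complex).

0.1016-1.233j V

Apply KCL at each of the 6 non-ground nodes and solve the resulting linear system.
Node n1: branches {R6, R8, R10, R12} → V_1 = 4.227-1.233j
Node n2: branches {R3, R4, C1, R6, R7, R10, R14, V2} → V_2 = 0.1016-1.233j
Node n3: branches {R2, R5, C1, R11} → V_3 = 0.06684+0.001883j
Node n4: branches {I1, R1, R4, I2, R7, I3, R13, R14} → V_4 = -13.83-1.233j
Node n5: branches {R8, I3, R9, R13, R15, V1} → V_5 = 4.292-1.233j
Node n6: branches {R1, R3, I2, R9, R12, V1, V2} → V_6 = 5.682-1.233j
Source currents: i(V1)=-0.7414-0.0008622j, i(V2)=0.08479+0.0008622j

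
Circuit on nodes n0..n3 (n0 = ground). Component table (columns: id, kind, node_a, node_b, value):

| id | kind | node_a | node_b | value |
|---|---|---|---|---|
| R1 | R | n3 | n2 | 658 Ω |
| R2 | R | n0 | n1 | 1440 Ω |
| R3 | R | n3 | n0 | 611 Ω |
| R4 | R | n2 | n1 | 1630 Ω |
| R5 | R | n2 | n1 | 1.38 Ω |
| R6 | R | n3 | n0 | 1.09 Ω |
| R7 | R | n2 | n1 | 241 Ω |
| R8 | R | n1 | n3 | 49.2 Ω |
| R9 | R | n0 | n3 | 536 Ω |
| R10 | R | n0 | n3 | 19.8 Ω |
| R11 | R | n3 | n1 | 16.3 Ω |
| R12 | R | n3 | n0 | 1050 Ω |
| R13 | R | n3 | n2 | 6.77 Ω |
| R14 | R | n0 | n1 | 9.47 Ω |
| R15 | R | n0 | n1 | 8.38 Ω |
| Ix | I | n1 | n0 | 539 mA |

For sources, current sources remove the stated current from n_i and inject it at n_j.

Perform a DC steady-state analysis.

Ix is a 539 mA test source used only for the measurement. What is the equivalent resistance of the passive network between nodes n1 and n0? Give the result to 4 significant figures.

Apply KCL at each of the 3 non-ground nodes and solve the resulting linear system.
Node n1: branches {R2, R4, R5, R7, R8, R11, R14, R15, Ix} → V_1 = -1.363
Node n2: branches {R1, R4, R5, R7, R13} → V_2 = -1.172
Node n3: branches {R1, R3, R6, R8, R9, R10, R11, R12, R13} → V_3 = -0.2379

R_eq = 2.530 Ω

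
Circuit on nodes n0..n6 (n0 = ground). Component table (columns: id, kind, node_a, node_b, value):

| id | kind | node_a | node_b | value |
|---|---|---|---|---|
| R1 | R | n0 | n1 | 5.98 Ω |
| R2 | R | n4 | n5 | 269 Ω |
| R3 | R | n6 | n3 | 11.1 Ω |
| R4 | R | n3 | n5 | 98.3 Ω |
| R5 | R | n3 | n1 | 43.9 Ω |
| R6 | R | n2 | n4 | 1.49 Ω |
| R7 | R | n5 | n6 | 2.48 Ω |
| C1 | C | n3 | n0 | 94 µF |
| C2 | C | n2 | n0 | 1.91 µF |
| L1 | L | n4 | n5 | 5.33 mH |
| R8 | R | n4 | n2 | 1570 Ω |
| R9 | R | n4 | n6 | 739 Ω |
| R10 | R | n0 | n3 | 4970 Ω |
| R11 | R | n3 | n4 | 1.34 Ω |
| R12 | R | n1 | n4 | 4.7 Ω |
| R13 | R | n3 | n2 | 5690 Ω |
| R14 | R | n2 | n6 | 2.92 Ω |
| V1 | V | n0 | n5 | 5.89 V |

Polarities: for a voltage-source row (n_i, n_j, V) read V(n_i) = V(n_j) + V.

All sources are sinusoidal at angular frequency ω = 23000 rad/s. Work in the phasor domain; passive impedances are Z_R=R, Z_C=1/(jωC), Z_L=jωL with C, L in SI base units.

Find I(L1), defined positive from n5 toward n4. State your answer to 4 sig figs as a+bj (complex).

-0.003596+0.04180j A

Apply KCL at each of the 6 non-ground nodes and solve the resulting linear system.
Node n1: branches {R1, R5, R12} → V_1 = -0.4053+0.2577j
Node n2: branches {R6, C2, R8, R13, R14} → V_2 = -1.679+0.4419j
Node n3: branches {R3, R4, R5, C1, R10, R11, R13} → V_3 = -0.01201+0.4386j
Node n4: branches {R2, R6, L1, R8, R9, R11, R12} → V_4 = -0.7660+0.4408j
Node n5: branches {R2, R4, R7, L1, V1} → V_5 = -5.890+0.000j
Node n6: branches {R3, R7, R9, R14} → V_6 = -3.526+0.2287j
Source currents: i(V1)=-1.036-0.05652j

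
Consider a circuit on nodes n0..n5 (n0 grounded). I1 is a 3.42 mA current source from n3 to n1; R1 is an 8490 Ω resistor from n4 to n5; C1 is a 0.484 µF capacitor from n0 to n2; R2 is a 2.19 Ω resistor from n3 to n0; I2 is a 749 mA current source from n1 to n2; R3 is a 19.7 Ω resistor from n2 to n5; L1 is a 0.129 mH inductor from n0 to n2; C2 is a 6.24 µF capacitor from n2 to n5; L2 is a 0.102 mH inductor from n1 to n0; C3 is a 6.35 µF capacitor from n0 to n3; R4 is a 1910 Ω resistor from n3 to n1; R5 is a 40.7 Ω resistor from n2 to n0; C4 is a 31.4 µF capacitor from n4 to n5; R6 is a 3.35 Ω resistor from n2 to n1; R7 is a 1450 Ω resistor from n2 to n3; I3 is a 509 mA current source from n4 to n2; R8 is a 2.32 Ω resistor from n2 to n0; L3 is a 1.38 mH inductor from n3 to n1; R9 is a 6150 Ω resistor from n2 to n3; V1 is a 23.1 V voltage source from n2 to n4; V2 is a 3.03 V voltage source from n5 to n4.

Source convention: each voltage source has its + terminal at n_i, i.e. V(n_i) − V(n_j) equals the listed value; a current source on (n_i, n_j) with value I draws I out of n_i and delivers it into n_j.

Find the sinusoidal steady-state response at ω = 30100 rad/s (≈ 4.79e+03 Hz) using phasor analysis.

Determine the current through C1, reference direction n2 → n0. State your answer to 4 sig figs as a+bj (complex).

0.001623+0.01107j A

Element admittances at ω=30100 rad/s:
  I1: injects 0.00342 A into n1 (from n3)
  Y(R1) = 0.0001178+0.000j S between n4,n5
  Y(C1) = 0.000+0.01457j S between n0,n2
  Y(R2) = 0.4566+0.000j S between n3,n0
  I2: injects 0.749 A into n2 (from n1)
  Y(R3) = 0.05076+0.000j S between n2,n5
  Y(L1) = 0.000-0.2575j S between n0,n2
  Y(C2) = 0.000+0.1878j S between n2,n5
  Y(L2) = 0.000-0.3257j S between n1,n0
  Y(C3) = 0.000+0.1911j S between n0,n3
  Y(R4) = 0.0005236+0.000j S between n3,n1
  Y(R5) = 0.02457+0.000j S between n2,n0
  Y(C4) = 0.000+0.9451j S between n4,n5
  Y(R6) = 0.2985+0.000j S between n2,n1
  Y(R7) = 0.0006897+0.000j S between n2,n3
  I3: injects 0.509 A into n2 (from n4)
  Y(R8) = 0.4310+0.000j S between n2,n0
  Y(L3) = 0.000-0.02407j S between n3,n1
  Y(R9) = 0.0001626+0.000j S between n2,n3
  V1: constraint V(n2)−V(n4) = 23.1
  V2: constraint V(n5)−V(n4) = 3.03
Assemble and solve the 7×7 MNA system:
  V(n1)=-0.6774-0.9005j  V(n2)=0.7601-0.1114j  V(n3)=-0.03674+0.04777j  V(n4)=-22.34-0.1114j  V(n5)=-19.31-0.1114j
  i(V1)=-0.5098-3.770j  i(V2)=1.018+0.9059j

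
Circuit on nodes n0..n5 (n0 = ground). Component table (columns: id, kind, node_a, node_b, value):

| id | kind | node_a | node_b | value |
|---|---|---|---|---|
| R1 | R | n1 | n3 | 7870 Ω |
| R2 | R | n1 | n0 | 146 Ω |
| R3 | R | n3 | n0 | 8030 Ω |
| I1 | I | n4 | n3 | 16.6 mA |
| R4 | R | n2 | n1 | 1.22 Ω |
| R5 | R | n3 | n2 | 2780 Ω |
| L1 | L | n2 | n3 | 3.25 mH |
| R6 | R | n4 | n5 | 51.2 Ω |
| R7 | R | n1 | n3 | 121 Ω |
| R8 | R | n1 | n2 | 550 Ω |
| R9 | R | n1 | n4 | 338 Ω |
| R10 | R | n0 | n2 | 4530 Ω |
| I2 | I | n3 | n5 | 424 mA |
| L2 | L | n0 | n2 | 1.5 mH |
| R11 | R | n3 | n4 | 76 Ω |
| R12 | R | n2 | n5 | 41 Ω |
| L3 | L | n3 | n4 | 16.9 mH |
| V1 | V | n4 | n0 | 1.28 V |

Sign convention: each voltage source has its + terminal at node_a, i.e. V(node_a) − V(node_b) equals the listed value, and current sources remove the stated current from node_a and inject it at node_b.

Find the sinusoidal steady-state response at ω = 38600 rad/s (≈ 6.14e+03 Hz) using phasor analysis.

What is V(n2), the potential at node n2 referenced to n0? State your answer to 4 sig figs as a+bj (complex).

0.5940+2.818j V

MNA unknowns: 5 node voltages V₁..V_5 plus 1 source current (V1)
R1: Y=0.0001271+0.000j on G[1,3]
R2: Y=0.006849+0.000j on G[1,0]
R3: Y=0.0001245+0.000j on G[3,0]
I1: z[4]−=0.0166, z[3]+=0.0166
R4: Y=0.8197+0.000j on G[2,1]
R5: Y=0.0003597+0.000j on G[3,2]
L1: Y=0.000-0.007971j on G[2,3]
R6: Y=0.01953+0.000j on G[4,5]
R7: Y=0.008264+0.000j on G[1,3]
R8: Y=0.001818+0.000j on G[1,2]
R9: Y=0.002959+0.000j on G[1,4]
R10: Y=0.0002208+0.000j on G[0,2]
I2: z[3]−=0.424, z[5]+=0.424
L2: Y=0.000-0.01727j on G[0,2]
R11: Y=0.01316+0.000j on G[3,4]
R12: Y=0.02439+0.000j on G[2,5]
L3: Y=0.000-0.001533j on G[3,4]
V1: row V4−V0=1.28, i_V1 at 4,0
solve → V1=0.4436+2.703j, V2=0.5940+2.818j, V3=-14.22-5.360j, V4=1.280+0.000j, V5=10.55+1.565j
aux → i_V1=-0.05007-0.008212j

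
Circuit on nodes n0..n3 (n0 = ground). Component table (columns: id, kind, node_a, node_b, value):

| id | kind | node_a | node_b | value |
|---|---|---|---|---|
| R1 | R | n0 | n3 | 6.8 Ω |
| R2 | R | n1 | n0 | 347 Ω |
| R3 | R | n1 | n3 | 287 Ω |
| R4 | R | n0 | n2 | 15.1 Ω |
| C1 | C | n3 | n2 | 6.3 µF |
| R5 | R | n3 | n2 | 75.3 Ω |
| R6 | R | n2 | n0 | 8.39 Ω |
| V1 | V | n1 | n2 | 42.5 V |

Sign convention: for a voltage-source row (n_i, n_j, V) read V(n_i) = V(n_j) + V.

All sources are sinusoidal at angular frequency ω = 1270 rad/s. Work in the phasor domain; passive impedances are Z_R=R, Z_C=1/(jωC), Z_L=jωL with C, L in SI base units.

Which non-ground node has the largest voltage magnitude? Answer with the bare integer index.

1

Apply KCL at each of the 3 non-ground nodes and solve the resulting linear system.
Node n1: branches {R2, R3, V1} → V_1 = 41.25+0.07129j
Node n2: branches {R4, C1, R5, R6, V1} → V_2 = -1.250+0.07129j
Node n3: branches {R1, R3, C1, R5} → V_3 = 0.7680-0.09128j
Source currents: i(V1)=-0.2599-0.0007719j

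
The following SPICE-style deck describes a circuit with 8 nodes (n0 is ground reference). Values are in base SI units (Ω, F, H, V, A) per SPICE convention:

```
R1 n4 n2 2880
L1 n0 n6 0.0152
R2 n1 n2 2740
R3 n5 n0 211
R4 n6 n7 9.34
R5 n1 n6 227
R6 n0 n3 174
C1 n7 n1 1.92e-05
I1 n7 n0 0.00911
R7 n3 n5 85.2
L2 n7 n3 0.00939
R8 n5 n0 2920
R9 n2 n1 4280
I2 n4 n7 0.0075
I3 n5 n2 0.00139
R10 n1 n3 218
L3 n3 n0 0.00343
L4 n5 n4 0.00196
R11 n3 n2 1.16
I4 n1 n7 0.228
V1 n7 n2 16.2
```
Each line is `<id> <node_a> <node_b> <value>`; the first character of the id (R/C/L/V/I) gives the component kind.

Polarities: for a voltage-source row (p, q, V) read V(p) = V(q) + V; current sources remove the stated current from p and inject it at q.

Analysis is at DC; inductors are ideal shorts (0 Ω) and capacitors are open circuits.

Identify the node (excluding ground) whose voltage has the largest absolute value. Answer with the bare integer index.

1

MNA unknowns: 7 node voltages V₁..V_7 plus 5 source currents (L1, L2, L3, L4, V1)
R1: Y=0.0003472 on G[4,2]
L1: row V0−V6=0, i_L1 at 0,6
R2: Y=0.0003650 on G[1,2]
R3: Y=0.004739 on G[5,0]
R4: Y=0.1071 on G[6,7]
R5: Y=0.004405 on G[1,6]
R6: Y=0.005747 on G[0,3]
C1: Y=0.000 on G[7,1]
I1: z[7]−=0.00911, z[0]+=0.00911
R7: Y=0.01174 on G[3,5]
L2: row V7−V3=0, i_L2 at 7,3
R8: Y=0.0003425 on G[5,0]
R9: Y=0.0002336 on G[2,1]
I2: z[4]−=0.0075, z[7]+=0.0075
I3: z[5]−=0.00139, z[2]+=0.00139
R10: Y=0.004587 on G[1,3]
L3: row V3−V0=0, i_L3 at 3,0
L4: row V5−V4=0, i_L4 at 5,4
R11: Y=0.8621 on G[3,2]
I4: z[1]−=0.228, z[7]+=0.228
V1: row V7−V2=16.2, i_V1 at 7,2
solve → V1=-24.78, V2=-16.20, V3=0.000, V4=-0.8456, V5=-0.8456, V6=0.000, V7=0.000
aux → i_L1=0.1092, i_L2=14.19, i_L3=0.1044, i_L4=0.01283, i_V1=-13.97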